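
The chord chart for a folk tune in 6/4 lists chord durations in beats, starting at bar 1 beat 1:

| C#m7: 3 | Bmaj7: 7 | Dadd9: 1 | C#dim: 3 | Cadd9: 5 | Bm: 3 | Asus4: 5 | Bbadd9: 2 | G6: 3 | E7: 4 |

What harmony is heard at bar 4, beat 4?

Beat 4 of bar 4 is beat (4−1)×6 + 4 = 22 overall.
Running totals: C#m7 ends at 3, Bmaj7 ends at 10, Dadd9 ends at 11, C#dim ends at 14, Cadd9 ends at 19, Bm ends at 22.
Beat 22 falls within Bm.

Bm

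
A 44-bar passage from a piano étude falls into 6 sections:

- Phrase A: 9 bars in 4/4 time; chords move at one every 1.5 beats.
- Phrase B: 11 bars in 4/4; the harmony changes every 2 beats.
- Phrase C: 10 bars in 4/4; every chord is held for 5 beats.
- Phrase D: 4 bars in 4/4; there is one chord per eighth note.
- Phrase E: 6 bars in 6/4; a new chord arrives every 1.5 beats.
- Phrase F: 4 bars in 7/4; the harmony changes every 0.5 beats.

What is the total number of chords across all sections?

166 chords

A: 9·4 = 36 beats, 36/1.5 = 24 chords.
B: 11·4 = 44 beats, 44/2 = 22 chords.
C: 10·4 = 40 beats, 40/5 = 8 chords.
D: 4·4 = 16 beats, 16/0.5 = 32 chords.
E: 6·6 = 36 beats, 36/1.5 = 24 chords.
F: 4·7 = 28 beats, 28/0.5 = 56 chords.
Total: 24 + 22 + 8 + 32 + 24 + 56 = 166.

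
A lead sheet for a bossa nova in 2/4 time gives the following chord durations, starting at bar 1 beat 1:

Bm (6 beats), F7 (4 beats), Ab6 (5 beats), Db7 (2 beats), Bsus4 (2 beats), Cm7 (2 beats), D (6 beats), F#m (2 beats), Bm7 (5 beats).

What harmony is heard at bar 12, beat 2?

Beat 2 of bar 12 is beat (12−1)×2 + 2 = 24 overall.
Running totals: Bm ends at 6, F7 ends at 10, Ab6 ends at 15, Db7 ends at 17, Bsus4 ends at 19, Cm7 ends at 21, D ends at 27.
Beat 24 falls within D.

D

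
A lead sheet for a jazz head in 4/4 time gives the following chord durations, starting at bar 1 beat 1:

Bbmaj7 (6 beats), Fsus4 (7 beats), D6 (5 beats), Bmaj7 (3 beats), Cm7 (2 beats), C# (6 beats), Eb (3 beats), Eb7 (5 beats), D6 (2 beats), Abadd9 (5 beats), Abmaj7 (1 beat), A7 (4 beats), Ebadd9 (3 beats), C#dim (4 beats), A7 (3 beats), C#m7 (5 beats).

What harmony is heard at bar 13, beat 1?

A7

Beat 1 of bar 13 is beat (13−1)×4 + 1 = 49 overall.
Running totals: Bbmaj7 ends at 6, Fsus4 ends at 13, D6 ends at 18, Bmaj7 ends at 21, Cm7 ends at 23, C# ends at 29, Eb ends at 32, Eb7 ends at 37, D6 ends at 39, Abadd9 ends at 44, Abmaj7 ends at 45, A7 ends at 49.
Beat 49 falls within A7.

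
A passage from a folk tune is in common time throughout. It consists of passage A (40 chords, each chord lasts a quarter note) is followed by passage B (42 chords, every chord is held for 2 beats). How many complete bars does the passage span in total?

A: 40 × 1 = 40 beats = 10 bars.
B: 42 × 2 = 84 beats = 21 bars.
Total: 10 + 21 = 31 bars.

31 bars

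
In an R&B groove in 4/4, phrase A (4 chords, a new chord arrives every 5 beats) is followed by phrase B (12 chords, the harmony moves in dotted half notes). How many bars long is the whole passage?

A: 4 × 5 = 20 beats = 5 bars.
B: 12 × 3 = 36 beats = 9 bars.
Total: 5 + 9 = 14 bars.

14 bars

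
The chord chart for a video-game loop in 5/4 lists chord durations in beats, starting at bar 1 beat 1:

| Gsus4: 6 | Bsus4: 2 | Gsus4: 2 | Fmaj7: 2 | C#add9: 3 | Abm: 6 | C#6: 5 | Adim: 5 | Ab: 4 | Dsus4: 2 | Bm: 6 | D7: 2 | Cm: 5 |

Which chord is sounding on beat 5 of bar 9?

Beat 5 of bar 9 is beat (9−1)×5 + 5 = 45 overall.
Running totals: Gsus4 ends at 6, Bsus4 ends at 8, Gsus4 ends at 10, Fmaj7 ends at 12, C#add9 ends at 15, Abm ends at 21, C#6 ends at 26, Adim ends at 31, Ab ends at 35, Dsus4 ends at 37, Bm ends at 43, D7 ends at 45.
Beat 45 falls within D7.

D7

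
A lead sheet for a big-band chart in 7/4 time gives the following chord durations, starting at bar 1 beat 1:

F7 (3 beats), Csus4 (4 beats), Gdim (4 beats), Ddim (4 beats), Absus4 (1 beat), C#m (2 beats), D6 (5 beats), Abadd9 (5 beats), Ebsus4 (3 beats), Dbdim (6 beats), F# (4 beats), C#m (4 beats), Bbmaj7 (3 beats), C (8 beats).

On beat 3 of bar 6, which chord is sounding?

Beat 3 of bar 6 is beat (6−1)×7 + 3 = 38 overall.
Running totals: F7 ends at 3, Csus4 ends at 7, Gdim ends at 11, Ddim ends at 15, Absus4 ends at 16, C#m ends at 18, D6 ends at 23, Abadd9 ends at 28, Ebsus4 ends at 31, Dbdim ends at 37, F# ends at 41.
Beat 38 falls within F#.

F#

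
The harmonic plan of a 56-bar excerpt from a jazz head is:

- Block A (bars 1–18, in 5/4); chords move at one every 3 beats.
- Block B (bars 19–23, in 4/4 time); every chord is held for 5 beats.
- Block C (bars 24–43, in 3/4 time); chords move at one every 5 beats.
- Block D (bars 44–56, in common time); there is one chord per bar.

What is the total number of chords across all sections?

A: 18 bars × 5 beats = 90 beats; 3 beats/chord → 30 chords.
B: 5 bars × 4 beats = 20 beats; 5 beats/chord → 4 chords.
C: 20 bars × 3 beats = 60 beats; 5 beats/chord → 12 chords.
D: 13 bars × 4 beats = 52 beats; 4 beats/chord → 13 chords.
Total: 30 + 4 + 12 + 13 = 59.

59 chords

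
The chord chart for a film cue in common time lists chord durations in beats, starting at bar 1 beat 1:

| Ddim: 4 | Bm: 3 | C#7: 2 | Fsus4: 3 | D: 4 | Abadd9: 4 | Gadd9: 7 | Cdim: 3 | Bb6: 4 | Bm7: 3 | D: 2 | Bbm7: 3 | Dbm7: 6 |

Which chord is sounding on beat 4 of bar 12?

Beat 4 of bar 12 is beat (12−1)×4 + 4 = 48 overall.
Running totals: Ddim ends at 4, Bm ends at 7, C#7 ends at 9, Fsus4 ends at 12, D ends at 16, Abadd9 ends at 20, Gadd9 ends at 27, Cdim ends at 30, Bb6 ends at 34, Bm7 ends at 37, D ends at 39, Bbm7 ends at 42, Dbm7 ends at 48.
Beat 48 falls within Dbm7.

Dbm7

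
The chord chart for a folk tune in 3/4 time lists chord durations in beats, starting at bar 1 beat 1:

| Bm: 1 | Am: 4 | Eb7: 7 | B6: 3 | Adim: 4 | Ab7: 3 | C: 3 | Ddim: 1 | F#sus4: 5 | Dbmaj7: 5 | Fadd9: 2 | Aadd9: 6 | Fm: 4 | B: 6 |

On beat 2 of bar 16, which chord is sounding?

Beat 2 of bar 16 is beat (16−1)×3 + 2 = 47 overall.
Running totals: Bm ends at 1, Am ends at 5, Eb7 ends at 12, B6 ends at 15, Adim ends at 19, Ab7 ends at 22, C ends at 25, Ddim ends at 26, F#sus4 ends at 31, Dbmaj7 ends at 36, Fadd9 ends at 38, Aadd9 ends at 44, Fm ends at 48.
Beat 47 falls within Fm.

Fm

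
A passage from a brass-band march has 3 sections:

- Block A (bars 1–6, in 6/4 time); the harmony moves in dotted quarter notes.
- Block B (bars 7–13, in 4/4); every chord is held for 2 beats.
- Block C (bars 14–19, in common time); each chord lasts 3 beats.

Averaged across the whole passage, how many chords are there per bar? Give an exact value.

A: 6 × 6 = 36 beats ÷ 1.5 = 24 chords.
B: 7 × 4 = 28 beats ÷ 2 = 14 chords.
C: 6 × 4 = 24 beats ÷ 3 = 8 chords.
Overall: 46 chords over 19 bars → 46/19 = 46/19 chords per bar.

46/19 chords per bar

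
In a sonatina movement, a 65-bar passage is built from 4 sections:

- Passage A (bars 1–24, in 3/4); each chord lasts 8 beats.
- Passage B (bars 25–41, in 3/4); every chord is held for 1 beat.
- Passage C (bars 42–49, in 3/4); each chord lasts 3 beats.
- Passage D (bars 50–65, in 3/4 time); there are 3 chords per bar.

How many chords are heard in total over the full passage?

A has 72 beats and chords last 8 each, so 9 chords.
B has 51 beats and chords last 1 each, so 51 chords.
C has 24 beats and chords last 3 each, so 8 chords.
D has 48 beats and chords last 1 each, so 48 chords.
Total: 9 + 51 + 8 + 48 = 116.

116 chords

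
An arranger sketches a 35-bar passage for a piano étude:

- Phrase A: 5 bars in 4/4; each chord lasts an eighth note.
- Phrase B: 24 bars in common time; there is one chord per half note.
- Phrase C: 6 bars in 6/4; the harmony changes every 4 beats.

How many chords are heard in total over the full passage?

97 chords

A has 20 beats and chords last 0.5 each, so 40 chords.
B has 96 beats and chords last 2 each, so 48 chords.
C has 36 beats and chords last 4 each, so 9 chords.
Total: 40 + 48 + 9 = 97.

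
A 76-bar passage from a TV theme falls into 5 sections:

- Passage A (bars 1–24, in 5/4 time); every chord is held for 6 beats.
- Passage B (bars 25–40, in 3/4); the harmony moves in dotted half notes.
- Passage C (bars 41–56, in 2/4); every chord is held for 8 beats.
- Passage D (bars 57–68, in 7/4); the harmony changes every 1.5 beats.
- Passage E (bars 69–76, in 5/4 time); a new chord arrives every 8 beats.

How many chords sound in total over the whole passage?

101 chords

A: 24 bars × 5 beats = 120 beats; 6 beats/chord → 20 chords.
B: 16 bars × 3 beats = 48 beats; 3 beats/chord → 16 chords.
C: 16 bars × 2 beats = 32 beats; 8 beats/chord → 4 chords.
D: 12 bars × 7 beats = 84 beats; 1.5 beats/chord → 56 chords.
E: 8 bars × 5 beats = 40 beats; 8 beats/chord → 5 chords.
Total: 20 + 16 + 4 + 56 + 5 = 101.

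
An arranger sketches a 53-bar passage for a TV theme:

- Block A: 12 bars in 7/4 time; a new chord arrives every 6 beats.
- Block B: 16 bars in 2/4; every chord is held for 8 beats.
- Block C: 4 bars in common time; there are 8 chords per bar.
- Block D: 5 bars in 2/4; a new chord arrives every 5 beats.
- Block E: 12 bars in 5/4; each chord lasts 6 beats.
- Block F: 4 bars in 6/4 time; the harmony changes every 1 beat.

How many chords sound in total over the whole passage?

86 chords

A: 12 bars × 7 beats = 84 beats; 6 beats/chord → 14 chords.
B: 16 bars × 2 beats = 32 beats; 8 beats/chord → 4 chords.
C: 4 bars × 4 beats = 16 beats; 0.5 beats/chord → 32 chords.
D: 5 bars × 2 beats = 10 beats; 5 beats/chord → 2 chords.
E: 12 bars × 5 beats = 60 beats; 6 beats/chord → 10 chords.
F: 4 bars × 6 beats = 24 beats; 1 beat/chord → 24 chords.
Total: 14 + 4 + 32 + 2 + 10 + 24 = 86.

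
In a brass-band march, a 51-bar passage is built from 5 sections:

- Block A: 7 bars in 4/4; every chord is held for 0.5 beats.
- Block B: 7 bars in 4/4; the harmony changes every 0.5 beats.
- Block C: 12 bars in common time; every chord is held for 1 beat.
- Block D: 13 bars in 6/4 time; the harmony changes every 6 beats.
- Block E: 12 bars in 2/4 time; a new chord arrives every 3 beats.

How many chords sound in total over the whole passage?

A: 7 bars × 4 beats = 28 beats; 0.5 beats/chord → 56 chords.
B: 7 bars × 4 beats = 28 beats; 0.5 beats/chord → 56 chords.
C: 12 bars × 4 beats = 48 beats; 1 beat/chord → 48 chords.
D: 13 bars × 6 beats = 78 beats; 6 beats/chord → 13 chords.
E: 12 bars × 2 beats = 24 beats; 3 beats/chord → 8 chords.
Total: 56 + 56 + 48 + 13 + 8 = 181.

181 chords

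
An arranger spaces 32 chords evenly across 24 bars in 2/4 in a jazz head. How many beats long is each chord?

24 bars × 2 beats/bar = 48 beats total.
48 beats ÷ 32 chords = 1.5 beats per chord.
(That is a dotted quarter note.)

1.5 beats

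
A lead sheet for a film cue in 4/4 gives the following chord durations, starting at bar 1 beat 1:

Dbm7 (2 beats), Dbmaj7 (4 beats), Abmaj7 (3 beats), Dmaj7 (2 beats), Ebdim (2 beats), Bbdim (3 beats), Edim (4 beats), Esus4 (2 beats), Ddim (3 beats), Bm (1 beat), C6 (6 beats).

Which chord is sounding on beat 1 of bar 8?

Beat 1 of bar 8 is beat (8−1)×4 + 1 = 29 overall.
Running totals: Dbm7 ends at 2, Dbmaj7 ends at 6, Abmaj7 ends at 9, Dmaj7 ends at 11, Ebdim ends at 13, Bbdim ends at 16, Edim ends at 20, Esus4 ends at 22, Ddim ends at 25, Bm ends at 26, C6 ends at 32.
Beat 29 falls within C6.

C6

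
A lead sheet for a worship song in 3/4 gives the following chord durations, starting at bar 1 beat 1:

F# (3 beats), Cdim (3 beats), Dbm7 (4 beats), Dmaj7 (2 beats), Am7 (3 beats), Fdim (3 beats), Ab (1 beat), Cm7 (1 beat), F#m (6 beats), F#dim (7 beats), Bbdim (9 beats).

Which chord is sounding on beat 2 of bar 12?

Beat 2 of bar 12 is beat (12−1)×3 + 2 = 35 overall.
Running totals: F# ends at 3, Cdim ends at 6, Dbm7 ends at 10, Dmaj7 ends at 12, Am7 ends at 15, Fdim ends at 18, Ab ends at 19, Cm7 ends at 20, F#m ends at 26, F#dim ends at 33, Bbdim ends at 42.
Beat 35 falls within Bbdim.

Bbdim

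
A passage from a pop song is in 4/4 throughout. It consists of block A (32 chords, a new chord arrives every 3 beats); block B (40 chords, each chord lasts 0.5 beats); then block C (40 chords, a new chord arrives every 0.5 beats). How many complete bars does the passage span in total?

34 bars

A: 32 × 3 = 96 beats = 24 bars.
B: 40 × 0.5 = 20 beats = 5 bars.
C: 40 × 0.5 = 20 beats = 5 bars.
Total: 24 + 5 + 5 = 34 bars.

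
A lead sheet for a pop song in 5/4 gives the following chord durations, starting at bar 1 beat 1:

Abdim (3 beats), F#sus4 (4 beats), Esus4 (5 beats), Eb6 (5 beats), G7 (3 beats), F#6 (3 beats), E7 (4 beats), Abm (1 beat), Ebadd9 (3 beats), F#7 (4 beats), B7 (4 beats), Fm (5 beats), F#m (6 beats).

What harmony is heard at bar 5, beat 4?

E7

Beat 4 of bar 5 is beat (5−1)×5 + 4 = 24 overall.
Running totals: Abdim ends at 3, F#sus4 ends at 7, Esus4 ends at 12, Eb6 ends at 17, G7 ends at 20, F#6 ends at 23, E7 ends at 27.
Beat 24 falls within E7.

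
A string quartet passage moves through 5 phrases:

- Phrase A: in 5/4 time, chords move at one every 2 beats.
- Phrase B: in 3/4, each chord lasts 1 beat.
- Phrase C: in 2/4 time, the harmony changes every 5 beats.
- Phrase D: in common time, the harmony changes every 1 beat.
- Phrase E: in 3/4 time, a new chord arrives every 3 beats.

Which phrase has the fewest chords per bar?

A: 5/2 = 2.5 chords/bar.
B: 3/1 = 3 chords/bar.
C: 2/5 = 0.4 chords/bar.
D: 4/1 = 4 chords/bar.
E: 3/3 = 1 chord/bar.
Slowest is C at 0.4 chords/bar.

Phrase C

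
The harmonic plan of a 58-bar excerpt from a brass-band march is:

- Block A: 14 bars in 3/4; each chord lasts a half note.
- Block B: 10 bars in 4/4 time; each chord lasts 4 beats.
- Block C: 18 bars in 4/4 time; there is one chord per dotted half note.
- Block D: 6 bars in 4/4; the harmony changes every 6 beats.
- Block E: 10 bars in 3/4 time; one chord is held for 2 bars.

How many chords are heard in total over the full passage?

64 chords

A: 14 bars × 3 beats = 42 beats; 2 beats/chord → 21 chords.
B: 10 bars × 4 beats = 40 beats; 4 beats/chord → 10 chords.
C: 18 bars × 4 beats = 72 beats; 3 beats/chord → 24 chords.
D: 6 bars × 4 beats = 24 beats; 6 beats/chord → 4 chords.
E: 10 bars × 3 beats = 30 beats; 6 beats/chord → 5 chords.
Total: 21 + 10 + 24 + 4 + 5 = 64.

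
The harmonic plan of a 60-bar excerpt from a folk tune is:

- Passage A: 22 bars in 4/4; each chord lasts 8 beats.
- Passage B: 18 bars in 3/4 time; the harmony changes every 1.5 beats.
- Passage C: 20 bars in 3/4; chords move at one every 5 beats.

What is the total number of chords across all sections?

A: 22 bars × 4 beats = 88 beats; 8 beats/chord → 11 chords.
B: 18 bars × 3 beats = 54 beats; 1.5 beats/chord → 36 chords.
C: 20 bars × 3 beats = 60 beats; 5 beats/chord → 12 chords.
Total: 11 + 36 + 12 = 59.

59 chords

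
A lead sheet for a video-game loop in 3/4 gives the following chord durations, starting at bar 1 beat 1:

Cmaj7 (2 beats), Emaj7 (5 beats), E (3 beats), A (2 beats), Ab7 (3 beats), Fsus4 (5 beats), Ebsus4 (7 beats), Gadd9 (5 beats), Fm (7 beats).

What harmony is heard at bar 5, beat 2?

Ab7

Beat 2 of bar 5 is beat (5−1)×3 + 2 = 14 overall.
Running totals: Cmaj7 ends at 2, Emaj7 ends at 7, E ends at 10, A ends at 12, Ab7 ends at 15.
Beat 14 falls within Ab7.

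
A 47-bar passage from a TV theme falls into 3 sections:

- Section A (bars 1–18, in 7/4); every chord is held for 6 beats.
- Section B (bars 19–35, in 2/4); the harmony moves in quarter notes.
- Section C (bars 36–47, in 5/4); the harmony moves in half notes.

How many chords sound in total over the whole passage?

85 chords

A: 18·7 = 126 beats, 126/6 = 21 chords.
B: 17·2 = 34 beats, 34/1 = 34 chords.
C: 12·5 = 60 beats, 60/2 = 30 chords.
Total: 21 + 34 + 30 = 85.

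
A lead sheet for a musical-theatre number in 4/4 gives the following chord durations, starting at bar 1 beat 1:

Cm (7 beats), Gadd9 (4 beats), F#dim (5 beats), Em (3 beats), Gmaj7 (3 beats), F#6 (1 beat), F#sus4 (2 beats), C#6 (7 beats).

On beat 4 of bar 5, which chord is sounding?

Gmaj7

Beat 4 of bar 5 is beat (5−1)×4 + 4 = 20 overall.
Running totals: Cm ends at 7, Gadd9 ends at 11, F#dim ends at 16, Em ends at 19, Gmaj7 ends at 22.
Beat 20 falls within Gmaj7.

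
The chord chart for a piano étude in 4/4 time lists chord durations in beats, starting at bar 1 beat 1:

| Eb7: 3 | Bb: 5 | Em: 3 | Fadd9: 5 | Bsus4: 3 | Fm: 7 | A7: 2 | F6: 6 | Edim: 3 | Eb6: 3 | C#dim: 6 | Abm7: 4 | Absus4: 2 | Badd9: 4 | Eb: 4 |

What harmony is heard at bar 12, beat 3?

Beat 3 of bar 12 is beat (12−1)×4 + 3 = 47 overall.
Running totals: Eb7 ends at 3, Bb ends at 8, Em ends at 11, Fadd9 ends at 16, Bsus4 ends at 19, Fm ends at 26, A7 ends at 28, F6 ends at 34, Edim ends at 37, Eb6 ends at 40, C#dim ends at 46, Abm7 ends at 50.
Beat 47 falls within Abm7.

Abm7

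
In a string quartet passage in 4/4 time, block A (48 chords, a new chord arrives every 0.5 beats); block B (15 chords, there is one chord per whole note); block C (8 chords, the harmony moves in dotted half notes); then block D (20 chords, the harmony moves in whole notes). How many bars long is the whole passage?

47 bars

A: 48 × 0.5 = 24 beats = 6 bars.
B: 15 × 4 = 60 beats = 15 bars.
C: 8 × 3 = 24 beats = 6 bars.
D: 20 × 4 = 80 beats = 20 bars.
Total: 6 + 15 + 6 + 20 = 47 bars.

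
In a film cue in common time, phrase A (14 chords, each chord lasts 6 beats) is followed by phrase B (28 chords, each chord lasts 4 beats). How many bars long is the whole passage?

49 bars

A: 14 × 6 = 84 beats = 21 bars.
B: 28 × 4 = 112 beats = 28 bars.
Total: 21 + 28 = 49 bars.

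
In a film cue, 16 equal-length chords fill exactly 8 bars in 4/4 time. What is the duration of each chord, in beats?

2 beats

8 bars × 4 beats/bar = 32 beats total.
32 beats ÷ 16 chords = 2 beats per chord.
(That is a half note.)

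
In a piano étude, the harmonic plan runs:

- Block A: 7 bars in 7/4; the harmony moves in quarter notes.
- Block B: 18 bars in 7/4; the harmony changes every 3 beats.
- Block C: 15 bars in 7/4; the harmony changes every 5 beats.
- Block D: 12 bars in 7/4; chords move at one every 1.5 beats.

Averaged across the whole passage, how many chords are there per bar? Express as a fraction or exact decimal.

A: 7 × 7 = 49 beats ÷ 1 = 49 chords.
B: 18 × 7 = 126 beats ÷ 3 = 42 chords.
C: 15 × 7 = 105 beats ÷ 5 = 21 chords.
D: 12 × 7 = 84 beats ÷ 1.5 = 56 chords.
Overall: 168 chords over 52 bars → 168/52 = 42/13 chords per bar.

42/13 chords per bar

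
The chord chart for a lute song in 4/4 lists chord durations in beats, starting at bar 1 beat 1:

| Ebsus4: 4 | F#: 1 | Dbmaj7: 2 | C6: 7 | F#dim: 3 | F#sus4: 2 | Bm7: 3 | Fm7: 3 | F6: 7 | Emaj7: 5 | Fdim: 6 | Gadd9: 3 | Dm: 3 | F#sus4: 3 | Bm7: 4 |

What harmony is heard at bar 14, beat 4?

Bm7

Beat 4 of bar 14 is beat (14−1)×4 + 4 = 56 overall.
Running totals: Ebsus4 ends at 4, F# ends at 5, Dbmaj7 ends at 7, C6 ends at 14, F#dim ends at 17, F#sus4 ends at 19, Bm7 ends at 22, Fm7 ends at 25, F6 ends at 32, Emaj7 ends at 37, Fdim ends at 43, Gadd9 ends at 46, Dm ends at 49, F#sus4 ends at 52, Bm7 ends at 56.
Beat 56 falls within Bm7.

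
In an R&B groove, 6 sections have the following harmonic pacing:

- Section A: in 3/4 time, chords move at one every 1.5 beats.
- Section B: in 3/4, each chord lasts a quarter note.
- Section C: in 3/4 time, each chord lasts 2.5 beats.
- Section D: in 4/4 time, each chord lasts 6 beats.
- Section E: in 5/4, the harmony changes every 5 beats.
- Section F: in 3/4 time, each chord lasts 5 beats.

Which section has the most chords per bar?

A: each chord is 1.5 beats in 3/4, so 2 per bar.
B: each chord is 1 beat in 3/4, so 3 per bar.
C: each chord is 2.5 beats in 3/4, so 1.2 per bar.
D: each chord is 6 beats in 4/4, so 2/3 per bar.
E: each chord is 5 beats in 5/4, so 1 per bar.
F: each chord is 5 beats in 3/4, so 0.6 per bar.
Fastest is B at 3 chords/bar.

Section B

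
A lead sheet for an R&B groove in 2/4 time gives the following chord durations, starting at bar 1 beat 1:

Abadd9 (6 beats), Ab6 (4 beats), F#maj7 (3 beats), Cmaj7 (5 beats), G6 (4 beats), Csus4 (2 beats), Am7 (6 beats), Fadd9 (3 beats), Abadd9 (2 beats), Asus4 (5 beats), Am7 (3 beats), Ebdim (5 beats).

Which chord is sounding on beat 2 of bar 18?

Beat 2 of bar 18 is beat (18−1)×2 + 2 = 36 overall.
Running totals: Abadd9 ends at 6, Ab6 ends at 10, F#maj7 ends at 13, Cmaj7 ends at 18, G6 ends at 22, Csus4 ends at 24, Am7 ends at 30, Fadd9 ends at 33, Abadd9 ends at 35, Asus4 ends at 40.
Beat 36 falls within Asus4.

Asus4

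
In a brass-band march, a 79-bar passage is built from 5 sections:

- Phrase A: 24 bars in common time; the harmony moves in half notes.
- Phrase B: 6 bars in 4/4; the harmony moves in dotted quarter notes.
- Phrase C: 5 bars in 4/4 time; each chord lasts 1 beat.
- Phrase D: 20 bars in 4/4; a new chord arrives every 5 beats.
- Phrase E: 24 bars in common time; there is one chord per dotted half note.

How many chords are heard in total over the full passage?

A: 24 bars × 4 beats = 96 beats; 2 beats/chord → 48 chords.
B: 6 bars × 4 beats = 24 beats; 1.5 beats/chord → 16 chords.
C: 5 bars × 4 beats = 20 beats; 1 beat/chord → 20 chords.
D: 20 bars × 4 beats = 80 beats; 5 beats/chord → 16 chords.
E: 24 bars × 4 beats = 96 beats; 3 beats/chord → 32 chords.
Total: 48 + 16 + 20 + 16 + 32 = 132.

132 chords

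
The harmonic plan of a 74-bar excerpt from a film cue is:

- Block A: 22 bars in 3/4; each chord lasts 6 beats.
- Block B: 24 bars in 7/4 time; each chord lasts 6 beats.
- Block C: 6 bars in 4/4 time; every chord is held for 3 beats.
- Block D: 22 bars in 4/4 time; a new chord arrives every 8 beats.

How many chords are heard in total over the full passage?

58 chords

A has 66 beats and chords last 6 each, so 11 chords.
B has 168 beats and chords last 6 each, so 28 chords.
C has 24 beats and chords last 3 each, so 8 chords.
D has 88 beats and chords last 8 each, so 11 chords.
Total: 11 + 28 + 8 + 11 = 58.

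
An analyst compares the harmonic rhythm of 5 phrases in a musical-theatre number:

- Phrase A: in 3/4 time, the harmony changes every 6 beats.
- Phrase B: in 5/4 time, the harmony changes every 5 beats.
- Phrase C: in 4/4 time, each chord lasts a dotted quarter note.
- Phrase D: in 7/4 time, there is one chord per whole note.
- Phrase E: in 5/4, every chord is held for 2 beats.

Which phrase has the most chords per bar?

A: 3/6 = 0.5 chords/bar.
B: 5/5 = 1 chord/bar.
C: 4/1.5 = 8/3 chords/bar.
D: 7/4 = 1.75 chords/bar.
E: 5/2 = 2.5 chords/bar.
Fastest is C at 8/3 chords/bar.

Phrase C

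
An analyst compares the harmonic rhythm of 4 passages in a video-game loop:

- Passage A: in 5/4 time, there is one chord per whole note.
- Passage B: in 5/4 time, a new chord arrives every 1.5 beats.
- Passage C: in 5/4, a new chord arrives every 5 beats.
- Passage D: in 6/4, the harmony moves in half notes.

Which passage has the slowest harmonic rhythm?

Passage C

A: each chord is 4 beats in 5/4, so 1.25 per bar.
B: each chord is 1.5 beats in 5/4, so 10/3 per bar.
C: each chord is 5 beats in 5/4, so 1 per bar.
D: each chord is 2 beats in 6/4, so 3 per bar.
Slowest is C at 1 chords/bar.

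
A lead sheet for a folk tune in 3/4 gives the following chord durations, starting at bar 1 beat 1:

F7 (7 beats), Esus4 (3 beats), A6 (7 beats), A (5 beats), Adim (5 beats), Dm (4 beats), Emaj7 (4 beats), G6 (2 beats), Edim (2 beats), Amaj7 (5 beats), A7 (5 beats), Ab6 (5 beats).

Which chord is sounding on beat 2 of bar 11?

Emaj7

Beat 2 of bar 11 is beat (11−1)×3 + 2 = 32 overall.
Running totals: F7 ends at 7, Esus4 ends at 10, A6 ends at 17, A ends at 22, Adim ends at 27, Dm ends at 31, Emaj7 ends at 35.
Beat 32 falls within Emaj7.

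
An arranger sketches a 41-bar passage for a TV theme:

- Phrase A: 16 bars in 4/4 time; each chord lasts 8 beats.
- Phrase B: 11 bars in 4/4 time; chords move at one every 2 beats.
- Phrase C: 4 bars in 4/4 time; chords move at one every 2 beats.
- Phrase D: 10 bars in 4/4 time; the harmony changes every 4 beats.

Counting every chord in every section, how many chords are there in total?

A: 16·4 = 64 beats, 64/8 = 8 chords.
B: 11·4 = 44 beats, 44/2 = 22 chords.
C: 4·4 = 16 beats, 16/2 = 8 chords.
D: 10·4 = 40 beats, 40/4 = 10 chords.
Total: 8 + 22 + 8 + 10 = 48.

48 chords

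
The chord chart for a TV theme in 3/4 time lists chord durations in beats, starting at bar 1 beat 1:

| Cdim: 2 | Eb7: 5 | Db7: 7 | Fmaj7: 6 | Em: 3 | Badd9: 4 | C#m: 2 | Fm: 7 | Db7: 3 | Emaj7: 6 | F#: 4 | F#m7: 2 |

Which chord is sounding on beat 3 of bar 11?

Beat 3 of bar 11 is beat (11−1)×3 + 3 = 33 overall.
Running totals: Cdim ends at 2, Eb7 ends at 7, Db7 ends at 14, Fmaj7 ends at 20, Em ends at 23, Badd9 ends at 27, C#m ends at 29, Fm ends at 36.
Beat 33 falls within Fm.

Fm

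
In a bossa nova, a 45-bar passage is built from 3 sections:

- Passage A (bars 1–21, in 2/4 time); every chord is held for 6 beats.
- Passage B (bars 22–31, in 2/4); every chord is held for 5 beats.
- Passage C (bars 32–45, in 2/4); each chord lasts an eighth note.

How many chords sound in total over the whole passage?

A has 42 beats and chords last 6 each, so 7 chords.
B has 20 beats and chords last 5 each, so 4 chords.
C has 28 beats and chords last 0.5 each, so 56 chords.
Total: 7 + 4 + 56 = 67.

67 chords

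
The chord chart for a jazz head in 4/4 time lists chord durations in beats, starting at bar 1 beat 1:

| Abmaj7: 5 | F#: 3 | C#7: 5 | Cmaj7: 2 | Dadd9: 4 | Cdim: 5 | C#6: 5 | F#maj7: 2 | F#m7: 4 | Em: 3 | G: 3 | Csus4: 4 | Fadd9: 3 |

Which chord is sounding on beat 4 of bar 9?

Em

Beat 4 of bar 9 is beat (9−1)×4 + 4 = 36 overall.
Running totals: Abmaj7 ends at 5, F# ends at 8, C#7 ends at 13, Cmaj7 ends at 15, Dadd9 ends at 19, Cdim ends at 24, C#6 ends at 29, F#maj7 ends at 31, F#m7 ends at 35, Em ends at 38.
Beat 36 falls within Em.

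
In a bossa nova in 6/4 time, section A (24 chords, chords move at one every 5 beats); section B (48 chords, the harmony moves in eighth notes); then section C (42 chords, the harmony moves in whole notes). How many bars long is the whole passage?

A: 24 × 5 = 120 beats = 20 bars.
B: 48 × 0.5 = 24 beats = 4 bars.
C: 42 × 4 = 168 beats = 28 bars.
Total: 20 + 4 + 28 = 52 bars.

52 bars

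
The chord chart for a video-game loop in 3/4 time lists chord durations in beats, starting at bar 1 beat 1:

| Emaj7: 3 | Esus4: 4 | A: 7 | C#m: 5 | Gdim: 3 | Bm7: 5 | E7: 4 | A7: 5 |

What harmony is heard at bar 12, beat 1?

Beat 1 of bar 12 is beat (12−1)×3 + 1 = 34 overall.
Running totals: Emaj7 ends at 3, Esus4 ends at 7, A ends at 14, C#m ends at 19, Gdim ends at 22, Bm7 ends at 27, E7 ends at 31, A7 ends at 36.
Beat 34 falls within A7.

A7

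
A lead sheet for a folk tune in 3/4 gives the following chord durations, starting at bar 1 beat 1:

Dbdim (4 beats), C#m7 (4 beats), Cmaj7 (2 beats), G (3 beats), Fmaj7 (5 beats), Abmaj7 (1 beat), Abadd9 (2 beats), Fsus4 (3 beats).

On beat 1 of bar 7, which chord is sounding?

Beat 1 of bar 7 is beat (7−1)×3 + 1 = 19 overall.
Running totals: Dbdim ends at 4, C#m7 ends at 8, Cmaj7 ends at 10, G ends at 13, Fmaj7 ends at 18, Abmaj7 ends at 19.
Beat 19 falls within Abmaj7.

Abmaj7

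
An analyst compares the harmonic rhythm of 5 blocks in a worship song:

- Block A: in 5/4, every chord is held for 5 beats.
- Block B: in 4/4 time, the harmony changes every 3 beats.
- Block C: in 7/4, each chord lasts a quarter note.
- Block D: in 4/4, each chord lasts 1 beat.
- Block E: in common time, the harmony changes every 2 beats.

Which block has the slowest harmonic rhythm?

A: each chord is 5 beats in 5/4, so 1 per bar.
B: each chord is 3 beats in 4/4, so 4/3 per bar.
C: each chord is 1 beat in 7/4, so 7 per bar.
D: each chord is 1 beat in 4/4, so 4 per bar.
E: each chord is 2 beats in 4/4, so 2 per bar.
Slowest is A at 1 chords/bar.

Block A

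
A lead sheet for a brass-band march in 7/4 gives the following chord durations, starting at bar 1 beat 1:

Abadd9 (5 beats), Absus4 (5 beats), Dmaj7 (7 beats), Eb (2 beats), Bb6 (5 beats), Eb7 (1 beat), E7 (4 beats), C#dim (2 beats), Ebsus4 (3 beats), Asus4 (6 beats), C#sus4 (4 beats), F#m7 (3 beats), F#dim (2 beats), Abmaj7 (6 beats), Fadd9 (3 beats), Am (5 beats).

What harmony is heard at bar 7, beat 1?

C#sus4

Beat 1 of bar 7 is beat (7−1)×7 + 1 = 43 overall.
Running totals: Abadd9 ends at 5, Absus4 ends at 10, Dmaj7 ends at 17, Eb ends at 19, Bb6 ends at 24, Eb7 ends at 25, E7 ends at 29, C#dim ends at 31, Ebsus4 ends at 34, Asus4 ends at 40, C#sus4 ends at 44.
Beat 43 falls within C#sus4.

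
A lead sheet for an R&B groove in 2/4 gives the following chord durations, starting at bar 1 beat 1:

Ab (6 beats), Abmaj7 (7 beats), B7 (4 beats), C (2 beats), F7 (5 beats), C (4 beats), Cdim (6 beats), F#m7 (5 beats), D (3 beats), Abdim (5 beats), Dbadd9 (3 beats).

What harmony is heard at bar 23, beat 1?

Abdim

Beat 1 of bar 23 is beat (23−1)×2 + 1 = 45 overall.
Running totals: Ab ends at 6, Abmaj7 ends at 13, B7 ends at 17, C ends at 19, F7 ends at 24, C ends at 28, Cdim ends at 34, F#m7 ends at 39, D ends at 42, Abdim ends at 47.
Beat 45 falls within Abdim.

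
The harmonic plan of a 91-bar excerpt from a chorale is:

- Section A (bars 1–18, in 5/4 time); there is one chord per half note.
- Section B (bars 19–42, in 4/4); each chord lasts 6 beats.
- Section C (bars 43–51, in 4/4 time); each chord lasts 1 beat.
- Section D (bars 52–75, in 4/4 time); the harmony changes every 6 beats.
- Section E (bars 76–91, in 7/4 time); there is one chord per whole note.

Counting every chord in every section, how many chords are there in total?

A: 18 bars × 5 beats = 90 beats; 2 beats/chord → 45 chords.
B: 24 bars × 4 beats = 96 beats; 6 beats/chord → 16 chords.
C: 9 bars × 4 beats = 36 beats; 1 beat/chord → 36 chords.
D: 24 bars × 4 beats = 96 beats; 6 beats/chord → 16 chords.
E: 16 bars × 7 beats = 112 beats; 4 beats/chord → 28 chords.
Total: 45 + 16 + 36 + 16 + 28 = 141.

141 chords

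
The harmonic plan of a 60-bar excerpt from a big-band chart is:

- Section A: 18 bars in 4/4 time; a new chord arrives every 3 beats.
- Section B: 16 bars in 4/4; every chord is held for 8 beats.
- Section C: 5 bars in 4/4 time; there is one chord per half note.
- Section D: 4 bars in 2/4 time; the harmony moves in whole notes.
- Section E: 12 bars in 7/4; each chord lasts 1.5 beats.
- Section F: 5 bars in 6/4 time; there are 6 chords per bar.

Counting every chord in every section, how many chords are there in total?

130 chords

A: 18 bars × 4 beats = 72 beats; 3 beats/chord → 24 chords.
B: 16 bars × 4 beats = 64 beats; 8 beats/chord → 8 chords.
C: 5 bars × 4 beats = 20 beats; 2 beats/chord → 10 chords.
D: 4 bars × 2 beats = 8 beats; 4 beats/chord → 2 chords.
E: 12 bars × 7 beats = 84 beats; 1.5 beats/chord → 56 chords.
F: 5 bars × 6 beats = 30 beats; 1 beat/chord → 30 chords.
Total: 24 + 8 + 10 + 2 + 56 + 30 = 130.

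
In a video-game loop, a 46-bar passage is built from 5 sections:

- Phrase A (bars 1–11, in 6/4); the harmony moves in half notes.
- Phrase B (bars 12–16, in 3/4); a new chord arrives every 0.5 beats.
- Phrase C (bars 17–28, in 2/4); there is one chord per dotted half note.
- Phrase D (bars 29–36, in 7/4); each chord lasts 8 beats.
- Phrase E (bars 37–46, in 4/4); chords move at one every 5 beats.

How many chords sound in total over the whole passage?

A has 66 beats and chords last 2 each, so 33 chords.
B has 15 beats and chords last 0.5 each, so 30 chords.
C has 24 beats and chords last 3 each, so 8 chords.
D has 56 beats and chords last 8 each, so 7 chords.
E has 40 beats and chords last 5 each, so 8 chords.
Total: 33 + 30 + 8 + 7 + 8 = 86.

86 chords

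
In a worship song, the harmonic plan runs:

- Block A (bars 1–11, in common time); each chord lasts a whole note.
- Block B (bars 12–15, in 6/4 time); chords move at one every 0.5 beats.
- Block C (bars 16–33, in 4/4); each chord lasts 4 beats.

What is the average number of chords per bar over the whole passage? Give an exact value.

A: 11 bars of 4 beats is 44 beats; at 4 beats each that's 11 chords.
B: 4 bars of 6 beats is 24 beats; at 0.5 beats each that's 48 chords.
C: 18 bars of 4 beats is 72 beats; at 4 beats each that's 18 chords.
Overall: 77 chords over 33 bars → 77/33 = 7/3 chords per bar.

7/3 chords per bar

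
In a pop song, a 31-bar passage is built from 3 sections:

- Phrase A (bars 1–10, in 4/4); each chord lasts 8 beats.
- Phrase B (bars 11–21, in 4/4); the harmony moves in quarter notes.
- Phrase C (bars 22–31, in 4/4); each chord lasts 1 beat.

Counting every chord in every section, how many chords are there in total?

89 chords

A: 10·4 = 40 beats, 40/8 = 5 chords.
B: 11·4 = 44 beats, 44/1 = 44 chords.
C: 10·4 = 40 beats, 40/1 = 40 chords.
Total: 5 + 44 + 40 = 89.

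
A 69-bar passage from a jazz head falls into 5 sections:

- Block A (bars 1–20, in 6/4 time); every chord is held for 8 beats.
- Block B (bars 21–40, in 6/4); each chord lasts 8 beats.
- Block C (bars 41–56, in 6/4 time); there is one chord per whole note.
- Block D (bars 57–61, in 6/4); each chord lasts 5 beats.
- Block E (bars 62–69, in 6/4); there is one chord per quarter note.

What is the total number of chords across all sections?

108 chords

A: 20·6 = 120 beats, 120/8 = 15 chords.
B: 20·6 = 120 beats, 120/8 = 15 chords.
C: 16·6 = 96 beats, 96/4 = 24 chords.
D: 5·6 = 30 beats, 30/5 = 6 chords.
E: 8·6 = 48 beats, 48/1 = 48 chords.
Total: 15 + 15 + 24 + 6 + 48 = 108.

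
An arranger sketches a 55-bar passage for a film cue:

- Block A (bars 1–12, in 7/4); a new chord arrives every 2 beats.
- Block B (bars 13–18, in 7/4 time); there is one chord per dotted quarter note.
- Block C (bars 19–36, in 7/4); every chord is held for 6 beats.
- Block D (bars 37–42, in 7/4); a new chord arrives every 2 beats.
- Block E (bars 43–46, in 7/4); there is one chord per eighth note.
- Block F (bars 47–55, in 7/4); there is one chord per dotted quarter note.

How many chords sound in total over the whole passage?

A: 12·7 = 84 beats, 84/2 = 42 chords.
B: 6·7 = 42 beats, 42/1.5 = 28 chords.
C: 18·7 = 126 beats, 126/6 = 21 chords.
D: 6·7 = 42 beats, 42/2 = 21 chords.
E: 4·7 = 28 beats, 28/0.5 = 56 chords.
F: 9·7 = 63 beats, 63/1.5 = 42 chords.
Total: 42 + 28 + 21 + 21 + 56 + 42 = 210.

210 chords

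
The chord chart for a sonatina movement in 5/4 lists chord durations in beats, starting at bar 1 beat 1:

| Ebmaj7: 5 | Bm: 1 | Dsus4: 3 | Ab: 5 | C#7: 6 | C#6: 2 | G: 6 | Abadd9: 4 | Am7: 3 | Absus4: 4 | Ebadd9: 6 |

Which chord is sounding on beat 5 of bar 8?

Ebadd9

Beat 5 of bar 8 is beat (8−1)×5 + 5 = 40 overall.
Running totals: Ebmaj7 ends at 5, Bm ends at 6, Dsus4 ends at 9, Ab ends at 14, C#7 ends at 20, C#6 ends at 22, G ends at 28, Abadd9 ends at 32, Am7 ends at 35, Absus4 ends at 39, Ebadd9 ends at 45.
Beat 40 falls within Ebadd9.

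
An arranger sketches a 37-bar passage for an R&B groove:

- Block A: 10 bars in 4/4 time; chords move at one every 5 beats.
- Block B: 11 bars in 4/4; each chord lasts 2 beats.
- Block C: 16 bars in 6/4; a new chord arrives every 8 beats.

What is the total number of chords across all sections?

A: 10·4 = 40 beats, 40/5 = 8 chords.
B: 11·4 = 44 beats, 44/2 = 22 chords.
C: 16·6 = 96 beats, 96/8 = 12 chords.
Total: 8 + 22 + 12 = 42.

42 chords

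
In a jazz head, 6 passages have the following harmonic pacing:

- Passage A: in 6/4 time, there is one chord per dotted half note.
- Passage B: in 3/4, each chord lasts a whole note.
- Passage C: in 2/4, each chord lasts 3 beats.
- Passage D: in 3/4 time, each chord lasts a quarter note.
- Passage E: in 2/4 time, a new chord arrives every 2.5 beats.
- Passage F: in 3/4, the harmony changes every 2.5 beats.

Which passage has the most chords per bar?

Passage D

A: 6 beats/bar ÷ 3 beats/chord = 2 chords/bar.
B: 3 beats/bar ÷ 4 beats/chord = 0.75 chords/bar.
C: 2 beats/bar ÷ 3 beats/chord = 2/3 chords/bar.
D: 3 beats/bar ÷ 1 beat/chord = 3 chords/bar.
E: 2 beats/bar ÷ 2.5 beats/chord = 0.8 chords/bar.
F: 3 beats/bar ÷ 2.5 beats/chord = 1.2 chords/bar.
Fastest is D at 3 chords/bar.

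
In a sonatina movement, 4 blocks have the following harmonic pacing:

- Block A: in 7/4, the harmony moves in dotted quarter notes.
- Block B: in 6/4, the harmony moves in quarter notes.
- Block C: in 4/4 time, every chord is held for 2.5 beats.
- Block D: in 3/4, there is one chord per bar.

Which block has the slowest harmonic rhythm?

A: 7 beats/bar ÷ 1.5 beats/chord = 14/3 chords/bar.
B: 6 beats/bar ÷ 1 beat/chord = 6 chords/bar.
C: 4 beats/bar ÷ 2.5 beats/chord = 1.6 chords/bar.
D: 3 beats/bar ÷ 3 beats/chord = 1 chord/bar.
Slowest is D at 1 chords/bar.

Block D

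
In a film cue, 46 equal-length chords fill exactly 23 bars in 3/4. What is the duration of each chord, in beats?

23 bars × 3 beats/bar = 69 beats total.
69 beats ÷ 46 chords = 1.5 beats per chord.
(That is a dotted quarter note.)

1.5 beats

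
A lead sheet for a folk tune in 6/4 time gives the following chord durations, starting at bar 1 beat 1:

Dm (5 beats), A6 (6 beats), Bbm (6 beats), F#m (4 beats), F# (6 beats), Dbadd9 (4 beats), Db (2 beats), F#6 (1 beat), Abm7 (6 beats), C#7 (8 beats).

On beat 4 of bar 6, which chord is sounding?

F#6

Beat 4 of bar 6 is beat (6−1)×6 + 4 = 34 overall.
Running totals: Dm ends at 5, A6 ends at 11, Bbm ends at 17, F#m ends at 21, F# ends at 27, Dbadd9 ends at 31, Db ends at 33, F#6 ends at 34.
Beat 34 falls within F#6.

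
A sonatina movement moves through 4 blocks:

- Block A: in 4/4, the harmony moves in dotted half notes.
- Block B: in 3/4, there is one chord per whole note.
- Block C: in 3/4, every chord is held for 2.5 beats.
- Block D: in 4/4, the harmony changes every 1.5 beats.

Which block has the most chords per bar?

Block D

A: each chord is 3 beats in 4/4, so 4/3 per bar.
B: each chord is 4 beats in 3/4, so 0.75 per bar.
C: each chord is 2.5 beats in 3/4, so 1.2 per bar.
D: each chord is 1.5 beats in 4/4, so 8/3 per bar.
Fastest is D at 8/3 chords/bar.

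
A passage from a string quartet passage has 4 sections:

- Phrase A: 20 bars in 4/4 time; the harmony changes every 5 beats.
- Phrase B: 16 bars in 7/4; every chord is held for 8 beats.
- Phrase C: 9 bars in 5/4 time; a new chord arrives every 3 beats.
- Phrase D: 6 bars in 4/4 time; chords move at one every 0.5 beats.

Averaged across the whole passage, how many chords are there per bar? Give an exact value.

31/17 chords per bar

A: 20 × 4 = 80 beats ÷ 5 = 16 chords.
B: 16 × 7 = 112 beats ÷ 8 = 14 chords.
C: 9 × 5 = 45 beats ÷ 3 = 15 chords.
D: 6 × 4 = 24 beats ÷ 0.5 = 48 chords.
Overall: 93 chords over 51 bars → 93/51 = 31/17 chords per bar.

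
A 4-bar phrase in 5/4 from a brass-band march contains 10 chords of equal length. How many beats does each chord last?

4 bars × 5 beats/bar = 20 beats total.
20 beats ÷ 10 chords = 2 beats per chord.
(That is a half note.)

2 beats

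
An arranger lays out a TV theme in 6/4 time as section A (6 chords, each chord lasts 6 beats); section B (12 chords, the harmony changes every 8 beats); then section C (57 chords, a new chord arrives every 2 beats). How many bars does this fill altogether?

41 bars

A: 6 × 6 = 36 beats = 6 bars.
B: 12 × 8 = 96 beats = 16 bars.
C: 57 × 2 = 114 beats = 19 bars.
Total: 6 + 16 + 19 = 41 bars.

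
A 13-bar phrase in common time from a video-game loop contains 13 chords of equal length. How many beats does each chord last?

4 beats

13 bars × 4 beats/bar = 52 beats total.
52 beats ÷ 13 chords = 4 beats per chord.
(That is a whole note.)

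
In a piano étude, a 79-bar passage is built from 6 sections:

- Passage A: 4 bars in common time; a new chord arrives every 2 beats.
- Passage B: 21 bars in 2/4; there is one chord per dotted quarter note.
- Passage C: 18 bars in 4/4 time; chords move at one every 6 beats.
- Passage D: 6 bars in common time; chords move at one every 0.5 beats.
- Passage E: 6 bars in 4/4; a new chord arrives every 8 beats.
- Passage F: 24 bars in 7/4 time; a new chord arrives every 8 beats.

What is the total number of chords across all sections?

A: 4 bars × 4 beats = 16 beats; 2 beats/chord → 8 chords.
B: 21 bars × 2 beats = 42 beats; 1.5 beats/chord → 28 chords.
C: 18 bars × 4 beats = 72 beats; 6 beats/chord → 12 chords.
D: 6 bars × 4 beats = 24 beats; 0.5 beats/chord → 48 chords.
E: 6 bars × 4 beats = 24 beats; 8 beats/chord → 3 chords.
F: 24 bars × 7 beats = 168 beats; 8 beats/chord → 21 chords.
Total: 8 + 28 + 12 + 48 + 3 + 21 = 120.

120 chords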